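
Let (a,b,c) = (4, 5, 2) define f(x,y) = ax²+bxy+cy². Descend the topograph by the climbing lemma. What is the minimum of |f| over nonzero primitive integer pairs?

translate: b→-3 (≡5 mod 8), so (4,5,2)→(4,-3,1)
flip: (4,-3,1)→(1,3,4)
translate: b→1 (≡3 mod 2), so (1,3,4)→(1,1,2)
reduced (well bottom): (1,1,2) with a≤c, −a<b≤a
well minimum = a = 1

1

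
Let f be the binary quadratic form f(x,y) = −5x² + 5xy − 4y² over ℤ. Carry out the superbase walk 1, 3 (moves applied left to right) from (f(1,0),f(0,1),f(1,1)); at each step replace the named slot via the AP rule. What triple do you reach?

start (-5,-4,-4) = (f(1,0),f(0,1),f(1,1))
replace slot 1: 2·((-4)+(-4)) − (-5) = -11 → (-11,-4,-4)
replace slot 3: 2·((-11)+(-4)) − (-4) = -26 → (-11,-4,-26)

-11,-4,-26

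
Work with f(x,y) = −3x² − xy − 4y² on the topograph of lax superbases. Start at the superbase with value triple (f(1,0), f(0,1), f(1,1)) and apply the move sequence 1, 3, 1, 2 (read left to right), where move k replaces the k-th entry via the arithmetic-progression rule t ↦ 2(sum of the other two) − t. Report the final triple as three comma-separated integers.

start (-3,-4,-8) = (f(1,0),f(0,1),f(1,1))
replace slot 1: 2·((-4)+(-8)) − (-3) = -21 → (-21,-4,-8)
replace slot 3: 2·((-21)+(-4)) − (-8) = -42 → (-21,-4,-42)
replace slot 1: 2·((-4)+(-42)) − (-21) = -71 → (-71,-4,-42)
replace slot 2: 2·((-71)+(-42)) − (-4) = -222 → (-71,-222,-42)

-71,-222,-42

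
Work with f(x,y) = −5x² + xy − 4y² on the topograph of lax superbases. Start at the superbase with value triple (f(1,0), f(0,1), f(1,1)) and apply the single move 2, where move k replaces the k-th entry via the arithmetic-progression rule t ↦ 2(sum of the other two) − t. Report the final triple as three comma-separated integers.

start (-5,-4,-8) = (f(1,0),f(0,1),f(1,1))
replace slot 2: 2·((-5)+(-8)) − (-4) = -22 → (-5,-22,-8)

-5,-22,-8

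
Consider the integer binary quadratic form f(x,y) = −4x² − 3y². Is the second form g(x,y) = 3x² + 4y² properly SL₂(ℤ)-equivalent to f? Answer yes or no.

D₁ = -48, D₂ = -48
f is negative-definite; reduce −f:
−f: flip: (4,0,3)→(3,0,4)
−f: reduced (well bottom): (3,0,4) with a≤c, −a<b≤a
flip sign back: reduced form of f is (-3,0,-4)
g: reduced (well bottom): (3,0,4) with a≤c, −a<b≤a
reduced forms (-3, 0, -4) vs (3, 0, 4) ⇒ inequivalent

no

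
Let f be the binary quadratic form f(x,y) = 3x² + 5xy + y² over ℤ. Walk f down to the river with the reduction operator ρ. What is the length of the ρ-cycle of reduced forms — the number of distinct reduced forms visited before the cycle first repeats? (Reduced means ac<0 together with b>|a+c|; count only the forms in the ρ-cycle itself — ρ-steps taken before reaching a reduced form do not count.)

D = 13, ⌊√D⌋ = 3
descent: ρ → (1,3,-1)  [lands on river]
river: ρ → (-1,3,1)
ρ-cycle length = 2 (tail of 1 descent step not counted)

2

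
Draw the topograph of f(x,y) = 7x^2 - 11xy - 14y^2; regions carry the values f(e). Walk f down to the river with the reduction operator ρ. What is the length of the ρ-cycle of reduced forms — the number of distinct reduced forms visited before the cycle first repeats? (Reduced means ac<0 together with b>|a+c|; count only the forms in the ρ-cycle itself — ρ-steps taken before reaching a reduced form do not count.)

D = 513, ⌊√D⌋ = 22
descent: ρ → (-14,11,7)  [lands on river]
river: ρ → (7,17,-8)
river: ρ → (-8,15,9)
river: ρ → (9,21,-2)
river: ρ → (-2,19,19)
river: ρ → (19,19,-2)
river: ρ → (-2,21,9)
river: ρ → (9,15,-8)
river: ρ → (-8,17,7)
river: ρ → (7,11,-14)
river: ρ → (-14,17,4)
river: ρ → (4,15,-18)
river: ρ → (-18,21,1)
river: ρ → (1,21,-18)
river: ρ → (-18,15,4)
river: ρ → (4,17,-14)
ρ-cycle length = 16 (tail of 1 descent step not counted)

16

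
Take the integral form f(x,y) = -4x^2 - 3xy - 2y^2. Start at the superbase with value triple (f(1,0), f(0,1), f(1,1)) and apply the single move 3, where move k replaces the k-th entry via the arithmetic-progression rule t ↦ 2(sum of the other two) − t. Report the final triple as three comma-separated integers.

start (-4,-2,-9) = (f(1,0),f(0,1),f(1,1))
replace slot 3: 2·((-4)+(-2)) − (-9) = -3 → (-4,-2,-3)

-4,-2,-3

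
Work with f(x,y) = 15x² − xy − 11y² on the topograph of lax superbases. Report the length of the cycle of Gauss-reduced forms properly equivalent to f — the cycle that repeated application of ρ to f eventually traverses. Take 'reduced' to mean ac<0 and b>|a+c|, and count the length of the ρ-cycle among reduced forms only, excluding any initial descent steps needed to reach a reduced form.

D = 661, ⌊√D⌋ = 25
descent: ρ → (-11,23,3)  [lands on river]
river: ρ → (3,25,-3)
river: ρ → (-3,23,11)
river: ρ → (11,21,-5)
river: ρ → (-5,19,15)
river: ρ → (15,11,-9)
river: ρ → (-9,25,1)
river: ρ → (1,25,-9)
river: ρ → (-9,11,15)
river: ρ → (15,19,-5)
river: ρ → (-5,21,11)
river: ρ → (11,23,-3)
river: ρ → (-3,25,3)
river: ρ → (3,23,-11)
river: ρ → (-11,21,5)
river: ρ → (5,19,-15)
river: ρ → (-15,11,9)
river: ρ → (9,25,-1)
river: ρ → (-1,25,9)
river: ρ → (9,11,-15)
river: ρ → (-15,19,5)
river: ρ → (5,21,-11)
ρ-cycle length = 22 (tail of 1 descent step not counted)

22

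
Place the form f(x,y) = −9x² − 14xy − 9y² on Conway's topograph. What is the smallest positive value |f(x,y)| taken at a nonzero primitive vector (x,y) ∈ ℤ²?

translate: b→-4 (≡14 mod 18), so (9,14,9)→(9,-4,4)
flip: (9,-4,4)→(4,4,9)
reduced (well bottom): (4,4,9) with a≤c, −a<b≤a
well minimum |f| = |-4| = 4 (negative-definite)

4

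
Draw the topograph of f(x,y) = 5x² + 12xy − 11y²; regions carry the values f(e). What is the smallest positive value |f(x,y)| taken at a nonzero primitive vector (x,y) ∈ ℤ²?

river: ρ → (-11,10,6)
river: ρ → (6,14,-7)
river: ρ → (-7,14,6)
river: ρ → (6,10,-11)
river: ρ → (-11,12,5)
river: ρ → (5,18,-2)
river: ρ → (-2,18,5)
river: ρ → (5,12,-11)
closes: descent 0, river 8
min |a| on river = 2

2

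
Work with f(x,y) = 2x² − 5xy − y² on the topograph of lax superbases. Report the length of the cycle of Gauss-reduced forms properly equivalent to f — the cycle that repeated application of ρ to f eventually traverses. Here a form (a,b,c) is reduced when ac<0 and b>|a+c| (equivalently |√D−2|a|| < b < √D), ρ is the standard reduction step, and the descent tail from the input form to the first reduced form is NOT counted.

D = 33, ⌊√D⌋ = 5
descent: ρ → (-1,5,2)  [lands on river]
river: ρ → (2,3,-3)
river: ρ → (-3,3,2)
river: ρ → (2,5,-1)
ρ-cycle length = 4 (tail of 1 descent step not counted)

4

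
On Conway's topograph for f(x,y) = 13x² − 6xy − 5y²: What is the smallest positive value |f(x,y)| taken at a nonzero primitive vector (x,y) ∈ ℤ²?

descent: ρ → (-5,16,2)  [lands on river]
river: ρ → (2,16,-5)
river: ρ → (-5,14,5)
river: ρ → (5,16,-2)
river: ρ → (-2,16,5)
river: ρ → (5,14,-5)
closes: descent 1, river 6
min |a| on river = 2

2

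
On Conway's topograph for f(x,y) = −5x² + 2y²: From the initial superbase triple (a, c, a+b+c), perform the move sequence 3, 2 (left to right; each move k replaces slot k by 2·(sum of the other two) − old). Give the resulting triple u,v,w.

start (-5,2,-3) = (f(1,0),f(0,1),f(1,1))
replace slot 3: 2·((-5)+2) − (-3) = -3 → (-5,2,-3)
replace slot 2: 2·((-5)+(-3)) − 2 = -18 → (-5,-18,-3)

-5,-18,-3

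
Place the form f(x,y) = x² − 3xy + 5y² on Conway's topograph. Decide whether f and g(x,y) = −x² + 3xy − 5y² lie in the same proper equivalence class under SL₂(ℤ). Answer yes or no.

D₁ = -11, D₂ = -11
f: translate: b→1 (≡-3 mod 2), so (1,-3,5)→(1,1,3)
f: reduced (well bottom): (1,1,3) with a≤c, −a<b≤a
g is negative-definite; reduce −g:
−g: translate: b→1 (≡-3 mod 2), so (1,-3,5)→(1,1,3)
−g: reduced (well bottom): (1,1,3) with a≤c, −a<b≤a
flip sign back: reduced form of g is (-1,-1,-3)
reduced forms (1, 1, 3) vs (-1, -1, -3) ⇒ inequivalent

no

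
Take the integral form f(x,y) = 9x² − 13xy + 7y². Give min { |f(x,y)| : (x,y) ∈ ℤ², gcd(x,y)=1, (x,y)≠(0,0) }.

translate: b→5 (≡-13 mod 18), so (9,-13,7)→(9,5,3)
flip: (9,5,3)→(3,-5,9)
translate: b→1 (≡-5 mod 6), so (3,-5,9)→(3,1,7)
reduced (well bottom): (3,1,7) with a≤c, −a<b≤a
well minimum = a = 3

3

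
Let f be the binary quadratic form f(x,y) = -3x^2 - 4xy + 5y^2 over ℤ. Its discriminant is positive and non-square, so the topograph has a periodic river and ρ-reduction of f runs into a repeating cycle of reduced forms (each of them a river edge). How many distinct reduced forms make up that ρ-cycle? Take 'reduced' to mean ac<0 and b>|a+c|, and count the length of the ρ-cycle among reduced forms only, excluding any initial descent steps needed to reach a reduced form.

D = 76, ⌊√D⌋ = 8
descent: ρ → (5,4,-3)  [lands on river]
river: ρ → (-3,8,1)
river: ρ → (1,8,-3)
river: ρ → (-3,4,5)
river: ρ → (5,6,-2)
river: ρ → (-2,6,5)
ρ-cycle length = 6 (tail of 1 descent step not counted)

6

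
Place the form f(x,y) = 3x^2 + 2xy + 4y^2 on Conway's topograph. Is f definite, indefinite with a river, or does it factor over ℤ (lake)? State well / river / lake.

D = b²−4ac = 2² − 4·3·4 = -44
D < 0 ⇒ definite ⇒ every region one sign ⇒ single well

well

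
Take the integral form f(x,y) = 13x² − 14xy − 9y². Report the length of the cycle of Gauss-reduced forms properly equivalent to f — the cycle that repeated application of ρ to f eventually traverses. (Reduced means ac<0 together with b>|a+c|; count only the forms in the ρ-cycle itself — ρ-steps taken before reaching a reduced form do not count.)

D = 664, ⌊√D⌋ = 25
descent: ρ → (-9,14,13)  [lands on river]
river: ρ → (13,12,-10)
river: ρ → (-10,8,15)
river: ρ → (15,22,-3)
river: ρ → (-3,20,22)
river: ρ → (22,24,-1)
river: ρ → (-1,24,22)
river: ρ → (22,20,-3)
river: ρ → (-3,22,15)
river: ρ → (15,8,-10)
river: ρ → (-10,12,13)
river: ρ → (13,14,-9)
river: ρ → (-9,22,5)
river: ρ → (5,18,-17)
river: ρ → (-17,16,6)
river: ρ → (6,20,-11)
river: ρ → (-11,24,2)
river: ρ → (2,24,-11)
river: ρ → (-11,20,6)
river: ρ → (6,16,-17)
river: ρ → (-17,18,5)
river: ρ → (5,22,-9)
ρ-cycle length = 22 (tail of 1 descent step not counted)

22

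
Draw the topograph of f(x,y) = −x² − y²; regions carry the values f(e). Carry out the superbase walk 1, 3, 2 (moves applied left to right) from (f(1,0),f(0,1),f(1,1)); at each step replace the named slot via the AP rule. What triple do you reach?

start (-1,-1,-2) = (f(1,0),f(0,1),f(1,1))
replace slot 1: 2·((-1)+(-2)) − (-1) = -5 → (-5,-1,-2)
replace slot 3: 2·((-5)+(-1)) − (-2) = -10 → (-5,-1,-10)
replace slot 2: 2·((-5)+(-10)) − (-1) = -29 → (-5,-29,-10)

-5,-29,-10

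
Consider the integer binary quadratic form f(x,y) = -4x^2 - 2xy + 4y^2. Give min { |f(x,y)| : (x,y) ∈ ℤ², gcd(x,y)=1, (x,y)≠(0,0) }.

descent: ρ → (4,2,-4)  [lands on river]
river: ρ → (-4,6,2)
river: ρ → (2,6,-4)
river: ρ → (-4,2,4)
river: ρ → (4,6,-2)
river: ρ → (-2,6,4)
closes: descent 1, river 6
min |a| on river = 2

2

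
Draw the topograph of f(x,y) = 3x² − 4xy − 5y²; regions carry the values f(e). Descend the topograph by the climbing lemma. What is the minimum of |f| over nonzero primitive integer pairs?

descent: ρ → (-5,4,3)  [lands on river]
river: ρ → (3,8,-1)
river: ρ → (-1,8,3)
river: ρ → (3,4,-5)
river: ρ → (-5,6,2)
river: ρ → (2,6,-5)
closes: descent 1, river 6
min |a| on river = 1

1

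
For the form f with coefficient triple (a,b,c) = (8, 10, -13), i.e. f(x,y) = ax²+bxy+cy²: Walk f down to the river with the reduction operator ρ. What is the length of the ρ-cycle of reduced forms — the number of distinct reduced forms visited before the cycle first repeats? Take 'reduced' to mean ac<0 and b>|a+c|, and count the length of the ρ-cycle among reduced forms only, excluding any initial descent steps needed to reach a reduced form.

D = 516, ⌊√D⌋ = 22
river: ρ → (-13,16,5)
river: ρ → (5,14,-16)
river: ρ → (-16,18,3)
river: ρ → (3,18,-16)
river: ρ → (-16,14,5)
river: ρ → (5,16,-13)
river: ρ → (-13,10,8)
river: ρ → (8,22,-1)
river: ρ → (-1,22,8)
river: ρ → (8,10,-13)
ρ-cycle length = 10 (tail of 0 descent steps not counted)

10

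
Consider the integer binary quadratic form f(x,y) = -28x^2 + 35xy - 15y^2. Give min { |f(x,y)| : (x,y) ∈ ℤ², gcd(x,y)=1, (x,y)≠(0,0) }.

translate: b→21 (≡-35 mod 56), so (28,-35,15)→(28,21,8)
flip: (28,21,8)→(8,-21,28)
translate: b→-5 (≡-21 mod 16), so (8,-21,28)→(8,-5,15)
reduced (well bottom): (8,-5,15) with a≤c, −a<b≤a
well minimum |f| = |-8| = 8 (negative-definite)

8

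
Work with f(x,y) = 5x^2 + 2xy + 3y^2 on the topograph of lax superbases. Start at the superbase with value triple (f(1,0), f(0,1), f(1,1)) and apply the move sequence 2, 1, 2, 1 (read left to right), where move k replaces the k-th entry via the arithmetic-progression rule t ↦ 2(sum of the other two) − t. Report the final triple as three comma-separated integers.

start (5,3,10) = (f(1,0),f(0,1),f(1,1))
replace slot 2: 2·(5+10) − 3 = 27 → (5,27,10)
replace slot 1: 2·(27+10) − 5 = 69 → (69,27,10)
replace slot 2: 2·(69+10) − 27 = 131 → (69,131,10)
replace slot 1: 2·(131+10) − 69 = 213 → (213,131,10)

213,131,10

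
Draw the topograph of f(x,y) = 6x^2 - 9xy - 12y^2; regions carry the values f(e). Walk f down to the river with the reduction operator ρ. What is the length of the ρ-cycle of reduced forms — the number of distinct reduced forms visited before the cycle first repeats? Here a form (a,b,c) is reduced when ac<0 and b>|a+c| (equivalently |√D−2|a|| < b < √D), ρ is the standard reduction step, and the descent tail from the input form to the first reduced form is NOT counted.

D = 369, ⌊√D⌋ = 19
descent: ρ → (-12,9,6)  [lands on river]
river: ρ → (6,15,-6)
river: ρ → (-6,9,12)
river: ρ → (12,15,-3)
river: ρ → (-3,15,12)
river: ρ → (12,9,-6)
river: ρ → (-6,15,6)
river: ρ → (6,9,-12)
river: ρ → (-12,15,3)
river: ρ → (3,15,-12)
ρ-cycle length = 10 (tail of 1 descent step not counted)

10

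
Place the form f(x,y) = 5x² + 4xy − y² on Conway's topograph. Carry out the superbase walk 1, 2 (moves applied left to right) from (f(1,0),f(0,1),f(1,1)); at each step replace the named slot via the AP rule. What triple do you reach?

start (5,-1,8) = (f(1,0),f(0,1),f(1,1))
replace slot 1: 2·((-1)+8) − 5 = 9 → (9,-1,8)
replace slot 2: 2·(9+8) − (-1) = 35 → (9,35,8)

9,35,8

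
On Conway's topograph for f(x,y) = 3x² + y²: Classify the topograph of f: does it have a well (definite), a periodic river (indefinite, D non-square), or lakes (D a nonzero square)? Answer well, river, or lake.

D = b²−4ac = 0² − 4·3·1 = -12
D < 0 ⇒ definite ⇒ every region one sign ⇒ single well

well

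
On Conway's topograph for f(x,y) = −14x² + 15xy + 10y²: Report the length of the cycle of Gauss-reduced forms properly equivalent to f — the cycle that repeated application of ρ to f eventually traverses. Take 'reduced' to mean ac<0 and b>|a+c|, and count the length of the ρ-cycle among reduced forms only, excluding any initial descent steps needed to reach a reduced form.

D = 785, ⌊√D⌋ = 28
river: ρ → (10,25,-4)
river: ρ → (-4,23,16)
river: ρ → (16,9,-11)
river: ρ → (-11,13,14)
river: ρ → (14,15,-10)
river: ρ → (-10,25,4)
river: ρ → (4,23,-16)
river: ρ → (-16,9,11)
river: ρ → (11,13,-14)
river: ρ → (-14,15,10)
ρ-cycle length = 10 (tail of 0 descent steps not counted)

10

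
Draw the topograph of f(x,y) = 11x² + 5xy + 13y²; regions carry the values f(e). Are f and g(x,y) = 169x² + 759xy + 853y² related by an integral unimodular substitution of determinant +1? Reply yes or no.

D₁ = -547, D₂ = -547
f: reduced (well bottom): (11,5,13) with a≤c, −a<b≤a
g: translate: b→83 (≡759 mod 338), so (169,759,853)→(169,83,11)
g: flip: (169,83,11)→(11,-83,169)
g: translate: b→5 (≡-83 mod 22), so (11,-83,169)→(11,5,13)
g: reduced (well bottom): (11,5,13) with a≤c, −a<b≤a
reduced forms (11, 5, 13) vs (11, 5, 13) ⇒ equivalent

yes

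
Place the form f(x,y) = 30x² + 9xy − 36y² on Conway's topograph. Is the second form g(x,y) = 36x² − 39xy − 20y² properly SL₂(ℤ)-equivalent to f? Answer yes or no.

D₁ = 4401, D₂ = 4401
river cycle of f (length 22): (-36, 63, 3), (3, 63, -36), (-36, 9, 30), (30, 51, -15), (-15, 39, 48), (48, 57, -6), (-6, 63, 18), (18, 45, -33), (-33, 21, 30), (30, 39, -24), … (12 more)
river cycle of g (length 66): (-20, 39, 36), (36, 33, -23), (-23, 59, 10), (10, 61, -17), (-17, 41, 40), (40, 39, -18), (-18, 33, 46), (46, 59, -5), (-5, 61, 34), (34, 7, -32), … (56 more)
cycles differ ⇒ inequivalent

no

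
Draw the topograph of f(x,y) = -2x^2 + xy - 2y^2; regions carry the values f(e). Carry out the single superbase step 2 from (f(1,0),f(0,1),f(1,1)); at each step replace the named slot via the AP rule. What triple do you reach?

start (-2,-2,-3) = (f(1,0),f(0,1),f(1,1))
replace slot 2: 2·((-2)+(-3)) − (-2) = -8 → (-2,-8,-3)

-2,-8,-3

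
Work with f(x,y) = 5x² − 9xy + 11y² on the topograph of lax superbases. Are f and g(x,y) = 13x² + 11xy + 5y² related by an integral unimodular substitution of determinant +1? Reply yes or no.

D₁ = -139, D₂ = -139
f: translate: b→1 (≡-9 mod 10), so (5,-9,11)→(5,1,7)
f: reduced (well bottom): (5,1,7) with a≤c, −a<b≤a
g: flip: (13,11,5)→(5,-11,13)
g: translate: b→-1 (≡-11 mod 10), so (5,-11,13)→(5,-1,7)
g: reduced (well bottom): (5,-1,7) with a≤c, −a<b≤a
reduced forms (5, 1, 7) vs (5, -1, 7) ⇒ inequivalent

no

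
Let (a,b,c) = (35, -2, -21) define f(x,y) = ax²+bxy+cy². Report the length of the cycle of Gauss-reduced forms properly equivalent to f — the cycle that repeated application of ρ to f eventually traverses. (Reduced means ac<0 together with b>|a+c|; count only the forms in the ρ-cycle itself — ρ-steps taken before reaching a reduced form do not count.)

D = 2944, ⌊√D⌋ = 54
descent: ρ → (-21,44,12)  [lands on river]
river: ρ → (12,52,-5)
river: ρ → (-5,48,32)
river: ρ → (32,16,-21)
river: ρ → (-21,26,27)
river: ρ → (27,28,-20)
river: ρ → (-20,52,3)
river: ρ → (3,50,-37)
river: ρ → (-37,24,16)
river: ρ → (16,40,-21)
ρ-cycle length = 10 (tail of 1 descent step not counted)

10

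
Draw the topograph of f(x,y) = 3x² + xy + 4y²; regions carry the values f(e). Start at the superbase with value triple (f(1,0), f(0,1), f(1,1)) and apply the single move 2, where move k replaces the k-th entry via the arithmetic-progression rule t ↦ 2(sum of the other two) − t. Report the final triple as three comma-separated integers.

start (3,4,8) = (f(1,0),f(0,1),f(1,1))
replace slot 2: 2·(3+8) − 4 = 18 → (3,18,8)

3,18,8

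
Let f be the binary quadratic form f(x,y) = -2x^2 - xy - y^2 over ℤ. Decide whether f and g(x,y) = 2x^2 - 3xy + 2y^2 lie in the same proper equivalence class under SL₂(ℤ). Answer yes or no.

D₁ = -7, D₂ = -7
f is negative-definite; reduce −f:
−f: flip: (2,1,1)→(1,-1,2)
−f: translate: b→1 (≡-1 mod 2), so (1,-1,2)→(1,1,2)
−f: reduced (well bottom): (1,1,2) with a≤c, −a<b≤a
flip sign back: reduced form of f is (-1,-1,-2)
g: translate: b→1 (≡-3 mod 4), so (2,-3,2)→(2,1,1)
g: flip: (2,1,1)→(1,-1,2)
g: translate: b→1 (≡-1 mod 2), so (1,-1,2)→(1,1,2)
g: reduced (well bottom): (1,1,2) with a≤c, −a<b≤a
reduced forms (-1, -1, -2) vs (1, 1, 2) ⇒ inequivalent

no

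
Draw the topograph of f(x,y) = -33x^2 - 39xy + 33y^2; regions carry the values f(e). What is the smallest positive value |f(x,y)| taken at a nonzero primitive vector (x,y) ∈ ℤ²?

descent: ρ → (33,39,-33)  [lands on river]
river: ρ → (-33,27,39)
river: ρ → (39,51,-21)
river: ρ → (-21,75,3)
river: ρ → (3,75,-21)
river: ρ → (-21,51,39)
river: ρ → (39,27,-33)
river: ρ → (-33,39,33)
river: ρ → (33,27,-39)
river: ρ → (-39,51,21)
river: ρ → (21,75,-3)
river: ρ → (-3,75,21)
river: ρ → (21,51,-39)
river: ρ → (-39,27,33)
closes: descent 1, river 14
min |a| on river = 3

3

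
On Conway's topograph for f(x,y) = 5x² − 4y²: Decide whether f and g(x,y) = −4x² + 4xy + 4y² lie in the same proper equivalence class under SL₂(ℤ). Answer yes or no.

D₁ = 80, D₂ = 80
river cycle of f (length 2): (-4, 8, 1), (1, 8, -4)
river cycle of g (length 2): (4, 4, -4), (-4, 4, 4)
cycles differ ⇒ inequivalent

no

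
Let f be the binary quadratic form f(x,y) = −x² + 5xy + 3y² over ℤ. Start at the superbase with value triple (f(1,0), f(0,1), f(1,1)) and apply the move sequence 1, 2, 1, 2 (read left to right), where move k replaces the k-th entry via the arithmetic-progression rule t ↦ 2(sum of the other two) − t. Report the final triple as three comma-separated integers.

start (-1,3,7) = (f(1,0),f(0,1),f(1,1))
replace slot 1: 2·(3+7) − (-1) = 21 → (21,3,7)
replace slot 2: 2·(21+7) − 3 = 53 → (21,53,7)
replace slot 1: 2·(53+7) − 21 = 99 → (99,53,7)
replace slot 2: 2·(99+7) − 53 = 159 → (99,159,7)

99,159,7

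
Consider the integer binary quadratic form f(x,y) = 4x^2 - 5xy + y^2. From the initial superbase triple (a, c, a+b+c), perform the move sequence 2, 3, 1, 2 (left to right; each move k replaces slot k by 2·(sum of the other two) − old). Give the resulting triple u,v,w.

start (4,1,0) = (f(1,0),f(0,1),f(1,1))
replace slot 2: 2·(4+0) − 1 = 7 → (4,7,0)
replace slot 3: 2·(4+7) − 0 = 22 → (4,7,22)
replace slot 1: 2·(7+22) − 4 = 54 → (54,7,22)
replace slot 2: 2·(54+22) − 7 = 145 → (54,145,22)

54,145,22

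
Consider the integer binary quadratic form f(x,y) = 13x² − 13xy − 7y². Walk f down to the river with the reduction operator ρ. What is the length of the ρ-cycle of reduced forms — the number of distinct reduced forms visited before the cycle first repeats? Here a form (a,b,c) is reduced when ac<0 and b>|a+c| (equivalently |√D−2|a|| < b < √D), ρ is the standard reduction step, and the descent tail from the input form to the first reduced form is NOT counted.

D = 533, ⌊√D⌋ = 23
descent: ρ → (-7,13,13)  [lands on river]
river: ρ → (13,13,-7)
river: ρ → (-7,15,11)
river: ρ → (11,7,-11)
river: ρ → (-11,15,7)
river: ρ → (7,13,-13)
river: ρ → (-13,13,7)
river: ρ → (7,15,-11)
river: ρ → (-11,7,11)
river: ρ → (11,15,-7)
ρ-cycle length = 10 (tail of 1 descent step not counted)

10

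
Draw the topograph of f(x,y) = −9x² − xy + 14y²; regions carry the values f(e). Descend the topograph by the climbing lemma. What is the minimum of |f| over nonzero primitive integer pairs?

descent: ρ → (14,1,-9)
descent: ρ → (-9,17,6)  [lands on river]
river: ρ → (6,19,-6)
river: ρ → (-6,17,9)
river: ρ → (9,19,-4)
river: ρ → (-4,21,4)
river: ρ → (4,19,-9)
closes: descent 2, river 6
min |a| on river = 4

4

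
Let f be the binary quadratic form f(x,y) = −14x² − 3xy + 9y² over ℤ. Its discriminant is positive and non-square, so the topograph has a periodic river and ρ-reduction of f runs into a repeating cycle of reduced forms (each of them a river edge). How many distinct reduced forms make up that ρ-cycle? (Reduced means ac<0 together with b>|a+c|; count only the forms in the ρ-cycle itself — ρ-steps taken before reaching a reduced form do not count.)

D = 513, ⌊√D⌋ = 22
descent: ρ → (9,21,-2)  [lands on river]
river: ρ → (-2,19,19)
river: ρ → (19,19,-2)
river: ρ → (-2,21,9)
river: ρ → (9,15,-8)
river: ρ → (-8,17,7)
river: ρ → (7,11,-14)
river: ρ → (-14,17,4)
river: ρ → (4,15,-18)
river: ρ → (-18,21,1)
river: ρ → (1,21,-18)
river: ρ → (-18,15,4)
river: ρ → (4,17,-14)
river: ρ → (-14,11,7)
river: ρ → (7,17,-8)
river: ρ → (-8,15,9)
ρ-cycle length = 16 (tail of 1 descent step not counted)

16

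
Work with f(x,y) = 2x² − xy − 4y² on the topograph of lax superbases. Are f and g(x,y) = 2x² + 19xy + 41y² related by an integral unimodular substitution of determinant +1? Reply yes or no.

D₁ = 33, D₂ = 33
river cycle of f (length 4): (2, 3, -3), (-3, 3, 2), (2, 5, -1), (-1, 5, 2)
river cycle of g (length 4): (2, 3, -3), (-3, 3, 2), (2, 5, -1), (-1, 5, 2)
cycles coincide ⇒ equivalent

yes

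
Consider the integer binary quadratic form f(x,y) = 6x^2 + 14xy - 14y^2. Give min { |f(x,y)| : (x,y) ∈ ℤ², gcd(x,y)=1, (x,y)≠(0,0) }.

river: ρ → (-14,14,6)
river: ρ → (6,22,-2)
river: ρ → (-2,22,6)
river: ρ → (6,14,-14)
closes: descent 0, river 4
min |a| on river = 2

2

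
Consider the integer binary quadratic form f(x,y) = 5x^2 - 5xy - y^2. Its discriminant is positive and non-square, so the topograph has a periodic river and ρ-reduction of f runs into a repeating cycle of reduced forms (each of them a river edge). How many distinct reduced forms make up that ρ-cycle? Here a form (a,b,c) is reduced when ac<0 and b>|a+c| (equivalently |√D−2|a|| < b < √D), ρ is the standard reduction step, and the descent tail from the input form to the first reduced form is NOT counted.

D = 45, ⌊√D⌋ = 6
descent: ρ → (-1,5,5)  [lands on river]
river: ρ → (5,5,-1)
ρ-cycle length = 2 (tail of 1 descent step not counted)

2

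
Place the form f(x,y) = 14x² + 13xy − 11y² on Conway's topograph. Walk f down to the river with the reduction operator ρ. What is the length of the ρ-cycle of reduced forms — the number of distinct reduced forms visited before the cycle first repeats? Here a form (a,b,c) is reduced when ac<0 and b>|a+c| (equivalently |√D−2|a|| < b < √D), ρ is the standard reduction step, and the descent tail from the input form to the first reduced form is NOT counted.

D = 785, ⌊√D⌋ = 28
river: ρ → (-11,9,16)
river: ρ → (16,23,-4)
river: ρ → (-4,25,10)
river: ρ → (10,15,-14)
river: ρ → (-14,13,11)
river: ρ → (11,9,-16)
river: ρ → (-16,23,4)
river: ρ → (4,25,-10)
river: ρ → (-10,15,14)
river: ρ → (14,13,-11)
ρ-cycle length = 10 (tail of 0 descent steps not counted)

10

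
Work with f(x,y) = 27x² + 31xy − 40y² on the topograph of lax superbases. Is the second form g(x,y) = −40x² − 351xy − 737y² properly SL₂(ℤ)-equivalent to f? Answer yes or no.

D₁ = 5281, D₂ = 5281
river cycle of f (length 78): (-40, 49, 18), (18, 59, -25), (-25, 41, 36), (36, 31, -30), (-30, 29, 37), (37, 45, -22), (-22, 43, 39), (39, 35, -26), (-26, 69, 5), (5, 71, -12), … (68 more)
river cycle of g (length 78): (-40, 49, 18), (18, 59, -25), (-25, 41, 36), (36, 31, -30), (-30, 29, 37), (37, 45, -22), (-22, 43, 39), (39, 35, -26), (-26, 69, 5), (5, 71, -12), … (68 more)
cycles coincide ⇒ equivalent

yes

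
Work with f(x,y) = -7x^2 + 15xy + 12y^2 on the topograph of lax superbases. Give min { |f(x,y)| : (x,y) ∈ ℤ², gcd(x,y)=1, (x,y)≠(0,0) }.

river: ρ → (12,9,-10)
river: ρ → (-10,11,11)
river: ρ → (11,11,-10)
river: ρ → (-10,9,12)
river: ρ → (12,15,-7)
river: ρ → (-7,13,14)
river: ρ → (14,15,-6)
river: ρ → (-6,21,5)
river: ρ → (5,19,-10)
river: ρ → (-10,21,3)
river: ρ → (3,21,-10)
river: ρ → (-10,19,5)
river: ρ → (5,21,-6)
river: ρ → (-6,15,14)
river: ρ → (14,13,-7)
river: ρ → (-7,15,12)
closes: descent 0, river 16
min |a| on river = 3

3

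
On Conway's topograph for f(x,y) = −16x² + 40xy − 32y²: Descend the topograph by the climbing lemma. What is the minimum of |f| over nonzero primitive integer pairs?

translate: b→-8 (≡-40 mod 32), so (16,-40,32)→(16,-8,8)
flip: (16,-8,8)→(8,8,16)
reduced (well bottom): (8,8,16) with a≤c, −a<b≤a
well minimum |f| = |-8| = 8 (negative-definite)

8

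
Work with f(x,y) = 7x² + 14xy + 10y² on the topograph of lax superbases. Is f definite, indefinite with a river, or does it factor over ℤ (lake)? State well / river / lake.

D = b²−4ac = 14² − 4·7·10 = -84
D < 0 ⇒ definite ⇒ every region one sign ⇒ single well

well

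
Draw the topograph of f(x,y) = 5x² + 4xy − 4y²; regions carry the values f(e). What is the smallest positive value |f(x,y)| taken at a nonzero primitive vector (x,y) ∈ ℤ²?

river: ρ → (-4,4,5)
river: ρ → (5,6,-3)
river: ρ → (-3,6,5)
river: ρ → (5,4,-4)
closes: descent 0, river 4
min |a| on river = 3

3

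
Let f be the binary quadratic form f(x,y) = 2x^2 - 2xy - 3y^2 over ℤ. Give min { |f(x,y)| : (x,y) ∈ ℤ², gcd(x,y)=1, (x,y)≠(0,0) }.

descent: ρ → (-3,2,2)  [lands on river]
river: ρ → (2,2,-3)
river: ρ → (-3,4,1)
river: ρ → (1,4,-3)
closes: descent 1, river 4
min |a| on river = 1

1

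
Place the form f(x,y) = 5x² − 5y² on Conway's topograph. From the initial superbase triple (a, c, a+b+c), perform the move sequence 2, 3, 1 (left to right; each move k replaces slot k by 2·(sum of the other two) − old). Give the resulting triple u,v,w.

start (5,-5,0) = (f(1,0),f(0,1),f(1,1))
replace slot 2: 2·(5+0) − (-5) = 15 → (5,15,0)
replace slot 3: 2·(5+15) − 0 = 40 → (5,15,40)
replace slot 1: 2·(15+40) − 5 = 105 → (105,15,40)

105,15,40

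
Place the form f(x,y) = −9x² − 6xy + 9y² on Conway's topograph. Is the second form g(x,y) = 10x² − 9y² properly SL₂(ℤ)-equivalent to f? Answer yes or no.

D₁ = 360, D₂ = 360
river cycle of f (length 6): (9, 6, -9), (-9, 12, 6), (6, 12, -9), (-9, 6, 9), (9, 12, -6), (-6, 12, 9)
river cycle of g (length 2): (-9, 18, 1), (1, 18, -9)
cycles differ ⇒ inequivalent

no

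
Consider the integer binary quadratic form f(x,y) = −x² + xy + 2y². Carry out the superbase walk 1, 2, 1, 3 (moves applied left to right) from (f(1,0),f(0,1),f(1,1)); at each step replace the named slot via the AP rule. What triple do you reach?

start (-1,2,2) = (f(1,0),f(0,1),f(1,1))
replace slot 1: 2·(2+2) − (-1) = 9 → (9,2,2)
replace slot 2: 2·(9+2) − 2 = 20 → (9,20,2)
replace slot 1: 2·(20+2) − 9 = 35 → (35,20,2)
replace slot 3: 2·(35+20) − 2 = 108 → (35,20,108)

35,20,108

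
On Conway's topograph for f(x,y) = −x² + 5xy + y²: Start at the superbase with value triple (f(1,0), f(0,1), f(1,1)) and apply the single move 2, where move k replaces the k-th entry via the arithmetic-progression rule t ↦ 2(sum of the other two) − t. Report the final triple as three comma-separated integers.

start (-1,1,5) = (f(1,0),f(0,1),f(1,1))
replace slot 2: 2·((-1)+5) − 1 = 7 → (-1,7,5)

-1,7,5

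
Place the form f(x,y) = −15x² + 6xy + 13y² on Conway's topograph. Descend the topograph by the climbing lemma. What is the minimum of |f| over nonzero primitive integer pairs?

river: ρ → (13,20,-8)
river: ρ → (-8,28,1)
river: ρ → (1,28,-8)
river: ρ → (-8,20,13)
river: ρ → (13,6,-15)
river: ρ → (-15,24,4)
river: ρ → (4,24,-15)
river: ρ → (-15,6,13)
closes: descent 0, river 8
min |a| on river = 1

1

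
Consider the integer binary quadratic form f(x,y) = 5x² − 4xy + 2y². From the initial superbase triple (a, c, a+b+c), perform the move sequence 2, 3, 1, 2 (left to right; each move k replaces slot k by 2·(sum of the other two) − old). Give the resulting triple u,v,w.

start (5,2,3) = (f(1,0),f(0,1),f(1,1))
replace slot 2: 2·(5+3) − 2 = 14 → (5,14,3)
replace slot 3: 2·(5+14) − 3 = 35 → (5,14,35)
replace slot 1: 2·(14+35) − 5 = 93 → (93,14,35)
replace slot 2: 2·(93+35) − 14 = 242 → (93,242,35)

93,242,35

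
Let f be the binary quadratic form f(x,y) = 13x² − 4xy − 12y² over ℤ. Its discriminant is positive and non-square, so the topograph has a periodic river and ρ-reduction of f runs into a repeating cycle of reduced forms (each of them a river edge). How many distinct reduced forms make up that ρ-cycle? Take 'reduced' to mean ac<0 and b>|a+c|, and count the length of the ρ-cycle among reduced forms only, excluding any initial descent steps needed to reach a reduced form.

D = 640, ⌊√D⌋ = 25
descent: ρ → (-12,4,13)  [lands on river]
river: ρ → (13,22,-3)
river: ρ → (-3,20,20)
river: ρ → (20,20,-3)
river: ρ → (-3,22,13)
river: ρ → (13,4,-12)
river: ρ → (-12,20,5)
river: ρ → (5,20,-12)
ρ-cycle length = 8 (tail of 1 descent step not counted)

8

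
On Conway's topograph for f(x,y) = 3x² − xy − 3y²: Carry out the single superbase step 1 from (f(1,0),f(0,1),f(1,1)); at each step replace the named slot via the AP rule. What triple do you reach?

start (3,-3,-1) = (f(1,0),f(0,1),f(1,1))
replace slot 1: 2·((-3)+(-1)) − 3 = -11 → (-11,-3,-1)

-11,-3,-1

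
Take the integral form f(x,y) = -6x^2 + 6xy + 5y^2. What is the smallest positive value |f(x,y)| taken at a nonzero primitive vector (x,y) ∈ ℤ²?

river: ρ → (5,4,-7)
river: ρ → (-7,10,2)
river: ρ → (2,10,-7)
river: ρ → (-7,4,5)
river: ρ → (5,6,-6)
river: ρ → (-6,6,5)
closes: descent 0, river 6
min |a| on river = 2

2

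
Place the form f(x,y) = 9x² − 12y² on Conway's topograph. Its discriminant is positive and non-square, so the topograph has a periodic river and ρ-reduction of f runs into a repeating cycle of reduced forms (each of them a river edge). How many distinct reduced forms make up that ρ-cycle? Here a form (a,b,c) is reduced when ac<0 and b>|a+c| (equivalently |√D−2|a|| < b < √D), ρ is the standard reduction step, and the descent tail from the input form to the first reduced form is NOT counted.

D = 432, ⌊√D⌋ = 20
descent: ρ → (-12,0,9)
descent: ρ → (9,18,-3)  [lands on river]
river: ρ → (-3,18,9)
ρ-cycle length = 2 (tail of 2 descent steps not counted)

2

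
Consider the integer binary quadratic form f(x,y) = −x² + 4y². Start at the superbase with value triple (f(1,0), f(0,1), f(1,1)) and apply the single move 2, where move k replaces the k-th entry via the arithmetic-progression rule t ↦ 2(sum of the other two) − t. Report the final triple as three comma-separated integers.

start (-1,4,3) = (f(1,0),f(0,1),f(1,1))
replace slot 2: 2·((-1)+3) − 4 = 0 → (-1,0,3)

-1,0,3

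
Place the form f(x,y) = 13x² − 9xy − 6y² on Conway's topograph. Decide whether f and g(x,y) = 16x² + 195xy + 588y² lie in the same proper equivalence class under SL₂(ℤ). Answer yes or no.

D₁ = 393, D₂ = 393
river cycle of f (length 16): (-6, 9, 13), (13, 17, -2), (-2, 19, 4), (4, 13, -14), (-14, 15, 3), (3, 15, -14), (-14, 13, 4), (4, 19, -2), (-2, 17, 13), (13, 9, -6), … (6 more)
river cycle of g (length 16): (-6, 9, 13), (13, 17, -2), (-2, 19, 4), (4, 13, -14), (-14, 15, 3), (3, 15, -14), (-14, 13, 4), (4, 19, -2), (-2, 17, 13), (13, 9, -6), … (6 more)
cycles coincide ⇒ equivalent

yes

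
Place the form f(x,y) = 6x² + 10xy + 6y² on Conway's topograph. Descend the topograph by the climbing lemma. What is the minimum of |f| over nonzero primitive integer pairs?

translate: b→-2 (≡10 mod 12), so (6,10,6)→(6,-2,2)
flip: (6,-2,2)→(2,2,6)
reduced (well bottom): (2,2,6) with a≤c, −a<b≤a
well minimum = a = 2

2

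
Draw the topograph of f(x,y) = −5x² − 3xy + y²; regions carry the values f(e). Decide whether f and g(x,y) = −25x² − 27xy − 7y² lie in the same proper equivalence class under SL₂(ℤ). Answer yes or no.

D₁ = 29, D₂ = 29
river cycle of f (length 2): (1, 5, -1), (-1, 5, 1)
river cycle of g (length 2): (1, 5, -1), (-1, 5, 1)
cycles coincide ⇒ equivalent

yes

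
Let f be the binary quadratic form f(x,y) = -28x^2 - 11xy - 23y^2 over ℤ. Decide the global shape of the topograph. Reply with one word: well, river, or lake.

D = b²−4ac = (-11)² − 4·(-28)·(-23) = -2455
D < 0 ⇒ definite ⇒ every region one sign ⇒ single well

well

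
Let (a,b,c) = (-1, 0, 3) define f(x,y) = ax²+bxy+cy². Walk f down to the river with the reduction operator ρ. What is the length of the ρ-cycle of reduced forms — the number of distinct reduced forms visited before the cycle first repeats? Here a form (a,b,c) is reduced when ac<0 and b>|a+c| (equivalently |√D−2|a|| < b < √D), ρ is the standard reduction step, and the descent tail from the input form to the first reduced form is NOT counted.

D = 12, ⌊√D⌋ = 3
descent: ρ → (3,0,-1)
descent: ρ → (-1,2,2)  [lands on river]
river: ρ → (2,2,-1)
ρ-cycle length = 2 (tail of 2 descent steps not counted)

2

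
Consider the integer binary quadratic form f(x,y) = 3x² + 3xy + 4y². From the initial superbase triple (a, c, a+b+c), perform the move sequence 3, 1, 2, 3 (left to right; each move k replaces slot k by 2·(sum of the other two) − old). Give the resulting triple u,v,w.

start (3,4,10) = (f(1,0),f(0,1),f(1,1))
replace slot 3: 2·(3+4) − 10 = 4 → (3,4,4)
replace slot 1: 2·(4+4) − 3 = 13 → (13,4,4)
replace slot 2: 2·(13+4) − 4 = 30 → (13,30,4)
replace slot 3: 2·(13+30) − 4 = 82 → (13,30,82)

13,30,82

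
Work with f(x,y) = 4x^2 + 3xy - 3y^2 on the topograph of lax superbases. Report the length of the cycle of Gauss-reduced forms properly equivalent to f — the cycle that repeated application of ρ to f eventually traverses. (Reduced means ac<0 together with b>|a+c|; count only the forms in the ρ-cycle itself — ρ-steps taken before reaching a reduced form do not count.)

D = 57, ⌊√D⌋ = 7
river: ρ → (-3,3,4)
river: ρ → (4,5,-2)
river: ρ → (-2,7,1)
river: ρ → (1,7,-2)
river: ρ → (-2,5,4)
river: ρ → (4,3,-3)
ρ-cycle length = 6 (tail of 0 descent steps not counted)

6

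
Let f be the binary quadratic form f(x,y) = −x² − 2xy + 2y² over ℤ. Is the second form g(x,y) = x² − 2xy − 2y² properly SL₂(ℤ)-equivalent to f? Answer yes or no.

D₁ = 12, D₂ = 12
river cycle of f (length 2): (2, 2, -1), (-1, 2, 2)
river cycle of g (length 2): (-2, 2, 1), (1, 2, -2)
cycles differ ⇒ inequivalent

no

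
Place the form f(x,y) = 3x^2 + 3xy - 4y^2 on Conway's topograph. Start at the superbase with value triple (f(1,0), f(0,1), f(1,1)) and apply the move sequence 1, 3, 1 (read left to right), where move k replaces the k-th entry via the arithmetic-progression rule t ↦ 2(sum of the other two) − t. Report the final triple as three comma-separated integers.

start (3,-4,2) = (f(1,0),f(0,1),f(1,1))
replace slot 1: 2·((-4)+2) − 3 = -7 → (-7,-4,2)
replace slot 3: 2·((-7)+(-4)) − 2 = -24 → (-7,-4,-24)
replace slot 1: 2·((-4)+(-24)) − (-7) = -49 → (-49,-4,-24)

-49,-4,-24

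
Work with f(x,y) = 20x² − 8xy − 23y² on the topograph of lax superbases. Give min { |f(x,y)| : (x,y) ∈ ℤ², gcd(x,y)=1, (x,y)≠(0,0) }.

descent: ρ → (-23,8,20)  [lands on river]
river: ρ → (20,32,-11)
river: ρ → (-11,34,17)
river: ρ → (17,34,-11)
river: ρ → (-11,32,20)
river: ρ → (20,8,-23)
river: ρ → (-23,38,5)
river: ρ → (5,42,-7)
river: ρ → (-7,42,5)
river: ρ → (5,38,-23)
closes: descent 1, river 10
min |a| on river = 5

5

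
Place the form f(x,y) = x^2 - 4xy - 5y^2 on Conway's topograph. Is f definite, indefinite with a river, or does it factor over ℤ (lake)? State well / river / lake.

D = b²−4ac = (-4)² − 4·1·(-5) = 36
D = 6² is a perfect square ⇒ form factors over ℤ ⇒ lakes

lake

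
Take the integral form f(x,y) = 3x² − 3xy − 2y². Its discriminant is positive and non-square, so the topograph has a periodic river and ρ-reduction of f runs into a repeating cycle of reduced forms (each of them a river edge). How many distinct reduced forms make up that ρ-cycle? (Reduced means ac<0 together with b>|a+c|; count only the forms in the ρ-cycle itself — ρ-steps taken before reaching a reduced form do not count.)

D = 33, ⌊√D⌋ = 5
descent: ρ → (-2,3,3)  [lands on river]
river: ρ → (3,3,-2)
river: ρ → (-2,5,1)
river: ρ → (1,5,-2)
ρ-cycle length = 4 (tail of 1 descent step not counted)

4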